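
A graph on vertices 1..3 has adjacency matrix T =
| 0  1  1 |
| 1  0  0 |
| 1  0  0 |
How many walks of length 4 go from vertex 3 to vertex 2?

2

The number of length-4 walks from vertex 3 to vertex 2 is entry (3,2) of T^4, where T is the adjacency matrix.
T^2 = [[2, 0, 0], [0, 1, 1], [0, 1, 1]]
T^3 = [[0, 2, 2], [2, 0, 0], [2, 0, 0]]
T^4 = [[4, 0, 0], [0, 2, 2], [0, 2, 2]]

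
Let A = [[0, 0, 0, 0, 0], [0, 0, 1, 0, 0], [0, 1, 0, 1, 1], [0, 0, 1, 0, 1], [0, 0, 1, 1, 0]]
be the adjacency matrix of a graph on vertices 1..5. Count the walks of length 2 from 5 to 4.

1

The number of length-2 walks from vertex 5 to vertex 4 is entry (5,4) of A², where A is the adjacency matrix.
A² = [[0, 0, 0, 0, 0], [0, 1, 0, 1, 1], [0, 0, 3, 1, 1], [0, 1, 1, 2, 1], [0, 1, 1, 1, 2]]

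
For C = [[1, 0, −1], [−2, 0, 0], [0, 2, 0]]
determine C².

[[1, −2, −1], [−2, 0, 2], [−4, 0, 0]]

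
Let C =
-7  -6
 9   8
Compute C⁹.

tr C = 1 and det C = -2, so the characteristic polynomial is λ² − (1)λ + (-2) with roots 2 and -1.
Eigenvectors give P = [[-2, -1], [3, 1]] with P⁻¹ = [[1, 1], [-3, -2]], and C = P·diag(2, -1)·P⁻¹.
Then C⁹ = P·diag(512, -1)·P⁻¹ = [[-1024, 1], [1536, -1]] · [[1, 1], [-3, -2]] = [[-1027, -1026], [1539, 1538]].

[[-1027, -1026], [1539, 1538]]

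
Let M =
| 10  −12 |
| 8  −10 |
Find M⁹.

tr M = 0 and det M = −4, so the characteristic polynomial is λ² − (0)λ + (−4) with roots −2 and 2.
Eigenvectors give P = [[−1, 3], [−1, 2]] with P⁻¹ = [[2, −3], [1, −1]], and M = P·diag(−2, 2)·P⁻¹.
Then M⁹ = P·diag(−512, 512)·P⁻¹ = [[512, 1536], [512, 1024]] · [[2, −3], [1, −1]] = [[2560, −3072], [2048, −2560]].

[[2560, −3072], [2048, −2560]]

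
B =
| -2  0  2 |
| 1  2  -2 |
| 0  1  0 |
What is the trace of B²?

4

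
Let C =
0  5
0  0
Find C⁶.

C is strictly triangular, hence nilpotent: C² = 0, so C⁶ = 0.

[[0, 0], [0, 0]]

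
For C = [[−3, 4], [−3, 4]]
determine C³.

[[−3, 4], [−3, 4]]

C² = C (a projection; rank 1, trace 1), so C³ = C.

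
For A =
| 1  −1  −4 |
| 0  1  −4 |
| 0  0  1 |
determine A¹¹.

[[1, −11, 176], [0, 1, −44], [0, 0, 1]]

A = I + N where N = [[0, −1, −4], [0, 0, −4], [0, 0, 0]] is strictly upper-triangular, so N³ = 0.
(I + N)¹¹ = I + 11·N + 55·N² = [[1, −11, 176], [0, 1, −44], [0, 0, 1]].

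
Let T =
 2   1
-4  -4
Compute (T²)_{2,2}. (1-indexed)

12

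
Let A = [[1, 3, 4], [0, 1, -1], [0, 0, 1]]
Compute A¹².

[[1, 36, -150], [0, 1, -12], [0, 0, 1]]

A = I + N where N = [[0, 3, 4], [0, 0, -1], [0, 0, 0]] is strictly upper-triangular, so N³ = 0.
(I + N)¹² = I + 12·N + 66·N² = [[1, 36, -150], [0, 1, -12], [0, 0, 1]].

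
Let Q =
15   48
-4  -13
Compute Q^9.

[[78735, 236208], [-19684, -59053]]

tr Q = 2 and det Q = -3, so the characteristic polynomial is λ² − (2)λ + (-3) with roots -1 and 3.
Eigenvectors give P = [[-3, 4], [1, -1]] with P⁻¹ = [[1, 4], [1, 3]], and Q = P·diag(-1, 3)·P⁻¹.
Then Q^9 = P·diag(-1, 19683)·P⁻¹ = [[3, 78732], [-1, -19683]] · [[1, 4], [1, 3]] = [[78735, 236208], [-19684, -59053]].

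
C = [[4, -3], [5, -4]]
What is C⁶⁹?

C² = I (check: tr C = 0 and det C = -1), so C⁶⁹ = C since 69 is odd.

[[4, -3], [5, -4]]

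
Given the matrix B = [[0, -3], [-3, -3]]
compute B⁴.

[[162, 243], [243, 405]]

B² = [[9, 9], [9, 18]]
B³ = [[-27, -54], [-54, -81]]
B⁴ = [[162, 243], [243, 405]]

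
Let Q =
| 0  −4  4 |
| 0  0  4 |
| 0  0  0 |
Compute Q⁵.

Q is strictly triangular, hence nilpotent: Q³ = 0, so Q⁵ = 0.

[[0, 0, 0], [0, 0, 0], [0, 0, 0]]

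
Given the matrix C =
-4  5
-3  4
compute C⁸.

C² = I (check: tr C = 0 and det C = -1), so C⁸ = I since 8 is even.

[[1, 0], [0, 1]]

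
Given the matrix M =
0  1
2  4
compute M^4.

M^2 = [[2, 4], [8, 18]]
M^3 = [[8, 18], [36, 80]]
M^4 = [[36, 80], [160, 356]]

[[36, 80], [160, 356]]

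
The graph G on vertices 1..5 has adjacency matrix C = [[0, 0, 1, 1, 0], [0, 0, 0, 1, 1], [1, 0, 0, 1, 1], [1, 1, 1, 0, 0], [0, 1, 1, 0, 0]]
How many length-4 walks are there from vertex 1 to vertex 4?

The number of length-4 walks from vertex 1 to vertex 4 is entry (1,4) of C^4, where C is the adjacency matrix.
C^2 = [[2, 1, 1, 1, 1], [1, 2, 2, 0, 0], [1, 2, 3, 1, 0], [1, 0, 1, 3, 2], [1, 0, 0, 2, 2]]
C^3 = [[2, 2, 4, 4, 2], [2, 0, 1, 5, 4], [4, 1, 2, 6, 5], [4, 5, 6, 2, 1], [2, 4, 5, 1, 0]]
C^4 = [[8, 6, 8, 8, 6], [6, 9, 11, 3, 1], [8, 11, 15, 7, 3], [8, 3, 7, 15, 11], [6, 1, 3, 11, 9]]

8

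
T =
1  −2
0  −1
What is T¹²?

T² = I (check: tr T = 0 and det T = −1), so T¹² = I since 12 is even.

[[1, 0], [0, 1]]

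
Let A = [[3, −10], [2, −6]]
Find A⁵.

tr A = −3 and det A = 2, so the characteristic polynomial is λ² − (−3)λ + (2) with roots −2 and −1.
Eigenvectors give P = [[2, 5], [1, 2]] with P⁻¹ = [[−2, 5], [1, −2]], and A = P·diag(−2, −1)·P⁻¹.
Then A⁵ = P·diag(−32, −1)·P⁻¹ = [[−64, −5], [−32, −2]] · [[−2, 5], [1, −2]] = [[123, −310], [62, −156]].

[[123, −310], [62, −156]]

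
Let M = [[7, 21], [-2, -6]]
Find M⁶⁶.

[[7, 21], [-2, -6]]

M² = M (a projection; rank 1, trace 1), so M⁶⁶ = M.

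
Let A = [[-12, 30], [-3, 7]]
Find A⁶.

[[6714, -19950], [1995, -5921]]

tr A = -5 and det A = 6, so the characteristic polynomial is λ² − (-5)λ + (6) with roots -3 and -2.
Eigenvectors give P = [[-10, 3], [-3, 1]] with P⁻¹ = [[-1, 3], [-3, 10]], and A = P·diag(-3, -2)·P⁻¹.
Then A⁶ = P·diag(729, 64)·P⁻¹ = [[-7290, 192], [-2187, 64]] · [[-1, 3], [-3, 10]] = [[6714, -19950], [1995, -5921]].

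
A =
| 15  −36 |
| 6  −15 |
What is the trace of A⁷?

0

tr A = 0 and det A = −9, so the characteristic polynomial is λ² − (0)λ + (−9) with roots 3 and −3.
Eigenvectors give P = [[3, 2], [1, 1]] with P⁻¹ = [[1, −2], [−1, 3]], and A = P·diag(3, −3)·P⁻¹.
Then A⁷ = P·diag(2187, −2187)·P⁻¹ = [[6561, −4374], [2187, −2187]] · [[1, −2], [−1, 3]] = [[10935, −26244], [4374, −10935]].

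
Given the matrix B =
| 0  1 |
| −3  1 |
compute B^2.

[[−3, 1], [−3, −2]]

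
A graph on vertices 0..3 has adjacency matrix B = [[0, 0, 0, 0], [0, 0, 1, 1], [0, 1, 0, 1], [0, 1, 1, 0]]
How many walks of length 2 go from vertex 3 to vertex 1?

1

The number of length-2 walks from vertex 3 to vertex 1 is entry (3,1) of B², where B is the adjacency matrix.
B² = [[0, 0, 0, 0], [0, 2, 1, 1], [0, 1, 2, 1], [0, 1, 1, 2]]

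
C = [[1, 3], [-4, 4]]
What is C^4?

C^2 = [[-11, 15], [-20, 4]]
C^3 = [[-71, 27], [-36, -44]]
C^4 = [[-179, -105], [140, -284]]

[[-179, -105], [140, -284]]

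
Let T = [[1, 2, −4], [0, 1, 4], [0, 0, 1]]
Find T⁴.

[[1, 8, 32], [0, 1, 16], [0, 0, 1]]

T = I + N where N = [[0, 2, −4], [0, 0, 4], [0, 0, 0]] is strictly upper-triangular, so N³ = 0.
(I + N)⁴ = I + 4·N + 6·N² = [[1, 8, 32], [0, 1, 16], [0, 0, 1]].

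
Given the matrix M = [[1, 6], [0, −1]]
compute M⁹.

[[1, 6], [0, −1]]

M² = I (check: tr M = 0 and det M = −1), so M⁹ = M since 9 is odd.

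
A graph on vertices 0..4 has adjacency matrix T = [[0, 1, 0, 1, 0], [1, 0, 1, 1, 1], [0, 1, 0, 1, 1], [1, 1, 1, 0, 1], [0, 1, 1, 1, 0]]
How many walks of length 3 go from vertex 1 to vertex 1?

The number of length-3 walks from vertex 1 to vertex 1 is entry (1,1) of T^3, where T is the adjacency matrix.
T^2 = [[2, 1, 2, 1, 2], [1, 4, 2, 3, 2], [2, 2, 3, 2, 2], [1, 3, 2, 4, 2], [2, 2, 2, 2, 3]]
T^3 = [[2, 7, 4, 7, 4], [7, 8, 9, 9, 9], [4, 9, 6, 9, 7], [7, 9, 9, 8, 9], [4, 9, 7, 9, 6]]

8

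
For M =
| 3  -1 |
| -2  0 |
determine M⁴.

[[139, -39], [-78, 22]]

M² = [[11, -3], [-6, 2]]
M³ = [[39, -11], [-22, 6]]
M⁴ = [[139, -39], [-78, 22]]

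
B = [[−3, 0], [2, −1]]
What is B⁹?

tr B = −4 and det B = 3, so the characteristic polynomial is λ² − (−4)λ + (3) with roots −3 and −1.
Eigenvectors give P = [[−1, 0], [1, 1]] with P⁻¹ = [[−1, 0], [1, 1]], and B = P·diag(−3, −1)·P⁻¹.
Then B⁹ = P·diag(−19683, −1)·P⁻¹ = [[19683, 0], [−19683, −1]] · [[−1, 0], [1, 1]] = [[−19683, 0], [19682, −1]].

[[−19683, 0], [19682, −1]]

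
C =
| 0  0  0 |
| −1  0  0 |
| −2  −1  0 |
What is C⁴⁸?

C is strictly triangular, hence nilpotent: C³ = 0, so C⁴⁸ = 0.

[[0, 0, 0], [0, 0, 0], [0, 0, 0]]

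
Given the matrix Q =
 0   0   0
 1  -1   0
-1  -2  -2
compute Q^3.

Q^2 = [[0, 0, 0], [-1, 1, 0], [0, 6, 4]]
Q^3 = [[0, 0, 0], [1, -1, 0], [2, -14, -8]]

[[0, 0, 0], [1, -1, 0], [2, -14, -8]]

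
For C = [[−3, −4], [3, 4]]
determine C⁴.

[[−3, −4], [3, 4]]

C² = [[−3, −4], [3, 4]]
C³ = [[−3, −4], [3, 4]]
C⁴ = [[−3, −4], [3, 4]]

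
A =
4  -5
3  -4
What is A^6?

A² = I (check: tr A = 0 and det A = -1), so A^6 = I since 6 is even.

[[1, 0], [0, 1]]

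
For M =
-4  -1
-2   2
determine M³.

M² = [[18, 2], [4, 6]]
M³ = [[-76, -14], [-28, 8]]

[[-76, -14], [-28, 8]]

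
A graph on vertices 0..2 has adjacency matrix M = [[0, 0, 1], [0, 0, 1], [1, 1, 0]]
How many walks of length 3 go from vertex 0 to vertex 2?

2

The number of length-3 walks from vertex 0 to vertex 2 is entry (0,2) of M^3, where M is the adjacency matrix.
M^2 = [[1, 1, 0], [1, 1, 0], [0, 0, 2]]
M^3 = [[0, 0, 2], [0, 0, 2], [2, 2, 0]]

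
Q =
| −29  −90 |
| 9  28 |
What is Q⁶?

[[631, 1890], [−189, −566]]

tr Q = −1 and det Q = −2, so the characteristic polynomial is λ² − (−1)λ + (−2) with roots 1 and −2.
Eigenvectors give P = [[3, 10], [−1, −3]] with P⁻¹ = [[−3, −10], [1, 3]], and Q = P·diag(1, −2)·P⁻¹.
Then Q⁶ = P·diag(1, 64)·P⁻¹ = [[3, 640], [−1, −192]] · [[−3, −10], [1, 3]] = [[631, 1890], [−189, −566]].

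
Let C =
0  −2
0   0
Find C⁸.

[[0, 0], [0, 0]]

C is strictly triangular, hence nilpotent: C² = 0, so C⁸ = 0.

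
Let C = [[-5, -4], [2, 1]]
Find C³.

[[-53, -52], [26, 25]]

tr C = -4 and det C = 3, so the characteristic polynomial is λ² − (-4)λ + (3) with roots -1 and -3.
Eigenvectors give P = [[-1, 2], [1, -1]] with P⁻¹ = [[1, 2], [1, 1]], and C = P·diag(-1, -3)·P⁻¹.
Then C³ = P·diag(-1, -27)·P⁻¹ = [[1, -54], [-1, 27]] · [[1, 2], [1, 1]] = [[-53, -52], [26, 25]].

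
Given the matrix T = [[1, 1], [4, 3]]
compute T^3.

T^2 = [[5, 4], [16, 13]]
T^3 = [[21, 17], [68, 55]]

[[21, 17], [68, 55]]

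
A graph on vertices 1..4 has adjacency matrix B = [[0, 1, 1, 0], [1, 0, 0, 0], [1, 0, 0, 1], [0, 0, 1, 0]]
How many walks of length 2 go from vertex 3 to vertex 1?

0

The number of length-2 walks from vertex 3 to vertex 1 is entry (3,1) of B^2, where B is the adjacency matrix.
B^2 = [[2, 0, 0, 1], [0, 1, 1, 0], [0, 1, 2, 0], [1, 0, 0, 1]]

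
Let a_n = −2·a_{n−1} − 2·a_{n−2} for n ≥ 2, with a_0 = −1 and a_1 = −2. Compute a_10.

With companion matrix M = [[−2, −2], [1, 0]], [a_n, a_{n−1}]ᵀ = M·[a_{n−1}, a_{n−2}]ᵀ, so [a_10, a_9]ᵀ = M⁹·[a_1, a_0]ᵀ.
M⁹ = [[−32, −32], [16, 0]], giving [a_10, a_9]ᵀ = [[96], [−32]].

96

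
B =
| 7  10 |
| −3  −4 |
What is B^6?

[[379, 630], [−189, −314]]

tr B = 3 and det B = 2, so the characteristic polynomial is λ² − (3)λ + (2) with roots 1 and 2.
Eigenvectors give P = [[5, 2], [−3, −1]] with P⁻¹ = [[−1, −2], [3, 5]], and B = P·diag(1, 2)·P⁻¹.
Then B^6 = P·diag(1, 64)·P⁻¹ = [[5, 128], [−3, −64]] · [[−1, −2], [3, 5]] = [[379, 630], [−189, −314]].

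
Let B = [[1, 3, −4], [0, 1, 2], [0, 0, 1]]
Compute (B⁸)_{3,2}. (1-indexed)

B = I + N where N = [[0, 3, −4], [0, 0, 2], [0, 0, 0]] is strictly upper-triangular, so N³ = 0.
(I + N)⁸ = I + 8·N + 28·N² = [[1, 24, 136], [0, 1, 16], [0, 0, 1]].

0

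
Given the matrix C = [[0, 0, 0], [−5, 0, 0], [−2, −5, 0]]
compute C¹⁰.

C is strictly triangular, hence nilpotent: C³ = 0, so C¹⁰ = 0.

[[0, 0, 0], [0, 0, 0], [0, 0, 0]]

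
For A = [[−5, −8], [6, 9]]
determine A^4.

tr A = 4 and det A = 3, so the characteristic polynomial is λ² − (4)λ + (3) with roots 1 and 3.
Eigenvectors give P = [[−4, 1], [3, −1]] with P⁻¹ = [[−1, −1], [−3, −4]], and A = P·diag(1, 3)·P⁻¹.
Then A^4 = P·diag(1, 81)·P⁻¹ = [[−4, 81], [3, −81]] · [[−1, −1], [−3, −4]] = [[−239, −320], [240, 321]].

[[−239, −320], [240, 321]]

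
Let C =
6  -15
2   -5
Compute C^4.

C² = C (a projection; rank 1, trace 1), so C^4 = C.

[[6, -15], [2, -5]]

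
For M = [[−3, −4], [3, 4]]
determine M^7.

M² = M (a projection; rank 1, trace 1), so M^7 = M.

[[−3, −4], [3, 4]]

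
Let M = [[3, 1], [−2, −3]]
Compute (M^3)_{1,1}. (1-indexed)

M^2 = [[7, 0], [0, 7]]
M^3 = [[21, 7], [−14, −21]]

21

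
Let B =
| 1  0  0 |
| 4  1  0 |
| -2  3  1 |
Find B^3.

B = I + N where N = [[0, 0, 0], [4, 0, 0], [-2, 3, 0]] is strictly lower-triangular, so N^3 = 0.
(I + N)^3 = I + 3·N + 3·N^2 = [[1, 0, 0], [12, 1, 0], [30, 9, 1]].

[[1, 0, 0], [12, 1, 0], [30, 9, 1]]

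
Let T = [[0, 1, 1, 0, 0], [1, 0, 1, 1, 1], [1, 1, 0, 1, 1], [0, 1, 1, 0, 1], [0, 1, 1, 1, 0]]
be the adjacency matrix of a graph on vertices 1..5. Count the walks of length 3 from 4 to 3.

9

The number of length-3 walks from vertex 4 to vertex 3 is entry (4,3) of T^3, where T is the adjacency matrix.
T^2 = [[2, 1, 1, 2, 2], [1, 4, 3, 2, 2], [1, 3, 4, 2, 2], [2, 2, 2, 3, 2], [2, 2, 2, 2, 3]]
T^3 = [[2, 7, 7, 4, 4], [7, 8, 9, 9, 9], [7, 9, 8, 9, 9], [4, 9, 9, 6, 7], [4, 9, 9, 7, 6]]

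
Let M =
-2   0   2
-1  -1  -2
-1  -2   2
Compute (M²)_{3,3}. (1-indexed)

6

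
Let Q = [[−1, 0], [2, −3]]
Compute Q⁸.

tr Q = −4 and det Q = 3, so the characteristic polynomial is λ² − (−4)λ + (3) with roots −3 and −1.
Eigenvectors give P = [[0, 1], [−1, 1]] with P⁻¹ = [[1, −1], [1, 0]], and Q = P·diag(−3, −1)·P⁻¹.
Then Q⁸ = P·diag(6561, 1)·P⁻¹ = [[0, 1], [−6561, 1]] · [[1, −1], [1, 0]] = [[1, 0], [−6560, 6561]].

[[1, 0], [−6560, 6561]]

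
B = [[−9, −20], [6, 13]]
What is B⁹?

tr B = 4 and det B = 3, so the characteristic polynomial is λ² − (4)λ + (3) with roots 3 and 1.
Eigenvectors give P = [[−5, −2], [3, 1]] with P⁻¹ = [[1, 2], [−3, −5]], and B = P·diag(3, 1)·P⁻¹.
Then B⁹ = P·diag(19683, 1)·P⁻¹ = [[−98415, −2], [59049, 1]] · [[1, 2], [−3, −5]] = [[−98409, −196820], [59046, 118093]].

[[−98409, −196820], [59046, 118093]]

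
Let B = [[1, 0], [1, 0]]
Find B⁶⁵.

[[1, 0], [1, 0]]

B² = B (a projection; rank 1, trace 1), so B⁶⁵ = B.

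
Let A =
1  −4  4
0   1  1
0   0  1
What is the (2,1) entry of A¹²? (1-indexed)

A = I + N where N = [[0, −4, 4], [0, 0, 1], [0, 0, 0]] is strictly upper-triangular, so N³ = 0.
(I + N)¹² = I + 12·N + 66·N² = [[1, −48, −216], [0, 1, 12], [0, 0, 1]].

0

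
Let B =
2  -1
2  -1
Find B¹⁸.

[[2, -1], [2, -1]]

B² = B (a projection; rank 1, trace 1), so B¹⁸ = B.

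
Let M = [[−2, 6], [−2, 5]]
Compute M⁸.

[[−764, 1530], [−510, 1021]]

tr M = 3 and det M = 2, so the characteristic polynomial is λ² − (3)λ + (2) with roots 2 and 1.
Eigenvectors give P = [[−3, 2], [−2, 1]] with P⁻¹ = [[1, −2], [2, −3]], and M = P·diag(2, 1)·P⁻¹.
Then M⁸ = P·diag(256, 1)·P⁻¹ = [[−768, 2], [−512, 1]] · [[1, −2], [2, −3]] = [[−764, 1530], [−510, 1021]].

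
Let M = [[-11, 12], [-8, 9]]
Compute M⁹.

[[-59051, 59052], [-39368, 39369]]

tr M = -2 and det M = -3, so the characteristic polynomial is λ² − (-2)λ + (-3) with roots -3 and 1.
Eigenvectors give P = [[3, 1], [2, 1]] with P⁻¹ = [[1, -1], [-2, 3]], and M = P·diag(-3, 1)·P⁻¹.
Then M⁹ = P·diag(-19683, 1)·P⁻¹ = [[-59049, 1], [-39366, 1]] · [[1, -1], [-2, 3]] = [[-59051, 59052], [-39368, 39369]].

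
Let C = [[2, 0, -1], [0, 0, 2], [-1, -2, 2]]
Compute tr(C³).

C² = [[5, 2, -4], [-2, -4, 4], [-4, -4, 1]]
C³ = [[14, 8, -9], [-8, -8, 2], [-9, -2, -2]]

4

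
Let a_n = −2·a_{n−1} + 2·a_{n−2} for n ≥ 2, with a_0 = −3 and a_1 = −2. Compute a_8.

−176

With companion matrix Q = [[−2, 2], [1, 0]], [a_n, a_{n−1}]ᵀ = Q·[a_{n−1}, a_{n−2}]ᵀ, so [a_8, a_7]ᵀ = Q⁷·[a_1, a_0]ᵀ.
Q⁷ = [[−896, 656], [328, −240]], giving [a_8, a_7]ᵀ = [[−176], [64]].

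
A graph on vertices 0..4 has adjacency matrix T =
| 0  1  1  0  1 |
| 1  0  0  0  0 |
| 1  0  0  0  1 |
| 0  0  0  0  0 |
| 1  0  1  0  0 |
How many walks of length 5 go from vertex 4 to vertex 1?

6

The number of length-5 walks from vertex 4 to vertex 1 is entry (4,1) of T⁵, where T is the adjacency matrix.
T² = [[3, 0, 1, 0, 1], [0, 1, 1, 0, 1], [1, 1, 2, 0, 1], [0, 0, 0, 0, 0], [1, 1, 1, 0, 2]]
T³ = [[2, 3, 4, 0, 4], [3, 0, 1, 0, 1], [4, 1, 2, 0, 3], [0, 0, 0, 0, 0], [4, 1, 3, 0, 2]]
T⁴ = [[11, 2, 6, 0, 6], [2, 3, 4, 0, 4], [6, 4, 7, 0, 6], [0, 0, 0, 0, 0], [6, 4, 6, 0, 7]]
T⁵ = [[14, 11, 17, 0, 17], [11, 2, 6, 0, 6], [17, 6, 12, 0, 13], [0, 0, 0, 0, 0], [17, 6, 13, 0, 12]]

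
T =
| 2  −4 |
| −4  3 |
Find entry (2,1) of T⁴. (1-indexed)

−900

T² = [[20, −20], [−20, 25]]
T³ = [[120, −140], [−140, 155]]
T⁴ = [[800, −900], [−900, 1025]]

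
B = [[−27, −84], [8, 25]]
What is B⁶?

tr B = −2 and det B = −3, so the characteristic polynomial is λ² − (−2)λ + (−3) with roots −3 and 1.
Eigenvectors give P = [[−7, 3], [2, −1]] with P⁻¹ = [[−1, −3], [−2, −7]], and B = P·diag(−3, 1)·P⁻¹.
Then B⁶ = P·diag(729, 1)·P⁻¹ = [[−5103, 3], [1458, −1]] · [[−1, −3], [−2, −7]] = [[5097, 15288], [−1456, −4367]].

[[5097, 15288], [−1456, −4367]]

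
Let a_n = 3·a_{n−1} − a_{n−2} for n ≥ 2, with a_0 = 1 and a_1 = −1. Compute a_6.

−199

With companion matrix T = [[3, −1], [1, 0]], [a_n, a_{n−1}]ᵀ = T·[a_{n−1}, a_{n−2}]ᵀ, so [a_6, a_5]ᵀ = T⁵·[a_1, a_0]ᵀ.
T⁵ = [[144, −55], [55, −21]], giving [a_6, a_5]ᵀ = [[−199], [−76]].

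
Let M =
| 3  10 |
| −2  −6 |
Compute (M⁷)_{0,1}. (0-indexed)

tr M = −3 and det M = 2, so the characteristic polynomial is λ² − (−3)λ + (2) with roots −2 and −1.
Eigenvectors give P = [[−2, 5], [1, −2]] with P⁻¹ = [[2, 5], [1, 2]], and M = P·diag(−2, −1)·P⁻¹.
Then M⁷ = P·diag(−128, −1)·P⁻¹ = [[256, −5], [−128, 2]] · [[2, 5], [1, 2]] = [[507, 1270], [−254, −636]].

1270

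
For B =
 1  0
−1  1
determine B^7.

B = I + N where N = [[0, 0], [−1, 0]] is strictly lower-triangular, so N^2 = 0.
(I + N)^7 = I + 7·N = [[1, 0], [−7, 1]].

[[1, 0], [−7, 1]]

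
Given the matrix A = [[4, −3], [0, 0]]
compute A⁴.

A² = [[16, −12], [0, 0]]
A³ = [[64, −48], [0, 0]]
A⁴ = [[256, −192], [0, 0]]

[[256, −192], [0, 0]]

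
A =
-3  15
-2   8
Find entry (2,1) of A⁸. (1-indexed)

-12610

tr A = 5 and det A = 6, so the characteristic polynomial is λ² − (5)λ + (6) with roots 3 and 2.
Eigenvectors give P = [[5, -3], [2, -1]] with P⁻¹ = [[-1, 3], [-2, 5]], and A = P·diag(3, 2)·P⁻¹.
Then A⁸ = P·diag(6561, 256)·P⁻¹ = [[32805, -768], [13122, -256]] · [[-1, 3], [-2, 5]] = [[-31269, 94575], [-12610, 38086]].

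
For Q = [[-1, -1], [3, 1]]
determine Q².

[[-2, 0], [0, -2]]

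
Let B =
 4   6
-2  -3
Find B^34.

[[4, 6], [-2, -3]]

B² = B (a projection; rank 1, trace 1), so B^34 = B.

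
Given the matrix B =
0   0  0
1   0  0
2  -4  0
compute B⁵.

B is strictly triangular, hence nilpotent: B³ = 0, so B⁵ = 0.

[[0, 0, 0], [0, 0, 0], [0, 0, 0]]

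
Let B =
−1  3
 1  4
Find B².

[[4, 9], [3, 19]]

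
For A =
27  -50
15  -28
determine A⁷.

[[11703, -23150], [6945, -13762]]

tr A = -1 and det A = -6, so the characteristic polynomial is λ² − (-1)λ + (-6) with roots -3 and 2.
Eigenvectors give P = [[5, 2], [3, 1]] with P⁻¹ = [[-1, 2], [3, -5]], and A = P·diag(-3, 2)·P⁻¹.
Then A⁷ = P·diag(-2187, 128)·P⁻¹ = [[-10935, 256], [-6561, 128]] · [[-1, 2], [3, -5]] = [[11703, -23150], [6945, -13762]].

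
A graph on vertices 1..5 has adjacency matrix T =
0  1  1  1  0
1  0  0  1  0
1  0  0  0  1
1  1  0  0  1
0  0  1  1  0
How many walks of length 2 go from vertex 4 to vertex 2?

1

The number of length-2 walks from vertex 4 to vertex 2 is entry (4,2) of T², where T is the adjacency matrix.
T² = [[3, 1, 0, 1, 2], [1, 2, 1, 1, 1], [0, 1, 2, 2, 0], [1, 1, 2, 3, 0], [2, 1, 0, 0, 2]]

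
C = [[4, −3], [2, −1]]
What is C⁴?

[[46, −45], [30, −29]]

tr C = 3 and det C = 2, so the characteristic polynomial is λ² − (3)λ + (2) with roots 1 and 2.
Eigenvectors give P = [[−1, 3], [−1, 2]] with P⁻¹ = [[2, −3], [1, −1]], and C = P·diag(1, 2)·P⁻¹.
Then C⁴ = P·diag(1, 16)·P⁻¹ = [[−1, 48], [−1, 32]] · [[2, −3], [1, −1]] = [[46, −45], [30, −29]].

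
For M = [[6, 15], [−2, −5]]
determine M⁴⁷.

M² = M (a projection; rank 1, trace 1), so M⁴⁷ = M.

[[6, 15], [−2, −5]]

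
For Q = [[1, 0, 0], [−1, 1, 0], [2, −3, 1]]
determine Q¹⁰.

[[1, 0, 0], [−10, 1, 0], [155, −30, 1]]

Q = I + N where N = [[0, 0, 0], [−1, 0, 0], [2, −3, 0]] is strictly lower-triangular, so N³ = 0.
(I + N)¹⁰ = I + 10·N + 45·N² = [[1, 0, 0], [−10, 1, 0], [155, −30, 1]].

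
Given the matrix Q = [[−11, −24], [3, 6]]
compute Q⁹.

tr Q = −5 and det Q = 6, so the characteristic polynomial is λ² − (−5)λ + (6) with roots −3 and −2.
Eigenvectors give P = [[−3, −8], [1, 3]] with P⁻¹ = [[−3, −8], [1, 3]], and Q = P·diag(−3, −2)·P⁻¹.
Then Q⁹ = P·diag(−19683, −512)·P⁻¹ = [[59049, 4096], [−19683, −1536]] · [[−3, −8], [1, 3]] = [[−173051, −460104], [57513, 152856]].

[[−173051, −460104], [57513, 152856]]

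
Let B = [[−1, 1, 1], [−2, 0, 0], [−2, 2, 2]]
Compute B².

[[−3, 1, 1], [2, −2, −2], [−6, 2, 2]]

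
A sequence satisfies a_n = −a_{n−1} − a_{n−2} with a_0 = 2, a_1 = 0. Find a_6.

With companion matrix M = [[−1, −1], [1, 0]], [a_n, a_{n−1}]ᵀ = M·[a_{n−1}, a_{n−2}]ᵀ, so [a_6, a_5]ᵀ = M^5·[a_1, a_0]ᵀ.
M^5 = [[0, 1], [−1, −1]], giving [a_6, a_5]ᵀ = [[2], [−2]].

2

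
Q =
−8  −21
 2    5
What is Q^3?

[[−50, −147], [14, 41]]

tr Q = −3 and det Q = 2, so the characteristic polynomial is λ² − (−3)λ + (2) with roots −2 and −1.
Eigenvectors give P = [[7, 3], [−2, −1]] with P⁻¹ = [[1, 3], [−2, −7]], and Q = P·diag(−2, −1)·P⁻¹.
Then Q^3 = P·diag(−8, −1)·P⁻¹ = [[−56, −3], [16, 1]] · [[1, 3], [−2, −7]] = [[−50, −147], [14, 41]].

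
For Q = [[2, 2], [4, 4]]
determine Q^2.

[[12, 12], [24, 24]]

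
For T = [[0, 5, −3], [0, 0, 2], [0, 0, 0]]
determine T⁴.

T is strictly triangular, hence nilpotent: T³ = 0, so T⁴ = 0.

[[0, 0, 0], [0, 0, 0], [0, 0, 0]]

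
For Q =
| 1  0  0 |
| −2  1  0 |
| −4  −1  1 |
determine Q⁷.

Q = I + N where N = [[0, 0, 0], [−2, 0, 0], [−4, −1, 0]] is strictly lower-triangular, so N³ = 0.
(I + N)⁷ = I + 7·N + 21·N² = [[1, 0, 0], [−14, 1, 0], [14, −7, 1]].

[[1, 0, 0], [−14, 1, 0], [14, −7, 1]]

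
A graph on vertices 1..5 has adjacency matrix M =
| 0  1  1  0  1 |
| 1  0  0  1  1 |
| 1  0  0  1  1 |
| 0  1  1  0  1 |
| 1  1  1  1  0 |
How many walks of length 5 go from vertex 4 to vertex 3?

The number of length-5 walks from vertex 4 to vertex 3 is entry (4,3) of M⁵, where M is the adjacency matrix.
M² = [[3, 1, 1, 3, 2], [1, 3, 3, 1, 2], [1, 3, 3, 1, 2], [3, 1, 1, 3, 2], [2, 2, 2, 2, 4]]
M³ = [[4, 8, 8, 4, 8], [8, 4, 4, 8, 8], [8, 4, 4, 8, 8], [4, 8, 8, 4, 8], [8, 8, 8, 8, 8]]
M⁴ = [[24, 16, 16, 24, 24], [16, 24, 24, 16, 24], [16, 24, 24, 16, 24], [24, 16, 16, 24, 24], [24, 24, 24, 24, 32]]
M⁵ = [[56, 72, 72, 56, 80], [72, 56, 56, 72, 80], [72, 56, 56, 72, 80], [56, 72, 72, 56, 80], [80, 80, 80, 80, 96]]

72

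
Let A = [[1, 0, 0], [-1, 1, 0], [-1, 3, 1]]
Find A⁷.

[[1, 0, 0], [-7, 1, 0], [-70, 21, 1]]

A = I + N where N = [[0, 0, 0], [-1, 0, 0], [-1, 3, 0]] is strictly lower-triangular, so N³ = 0.
(I + N)⁷ = I + 7·N + 21·N² = [[1, 0, 0], [-7, 1, 0], [-70, 21, 1]].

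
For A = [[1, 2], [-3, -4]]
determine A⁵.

[[61, 62], [-93, -94]]

tr A = -3 and det A = 2, so the characteristic polynomial is λ² − (-3)λ + (2) with roots -2 and -1.
Eigenvectors give P = [[2, -1], [-3, 1]] with P⁻¹ = [[-1, -1], [-3, -2]], and A = P·diag(-2, -1)·P⁻¹.
Then A⁵ = P·diag(-32, -1)·P⁻¹ = [[-64, 1], [96, -1]] · [[-1, -1], [-3, -2]] = [[61, 62], [-93, -94]].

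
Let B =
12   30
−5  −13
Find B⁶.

[[−1266, −3990], [665, 2059]]

tr B = −1 and det B = −6, so the characteristic polynomial is λ² − (−1)λ + (−6) with roots 2 and −3.
Eigenvectors give P = [[−3, −2], [1, 1]] with P⁻¹ = [[−1, −2], [1, 3]], and B = P·diag(2, −3)·P⁻¹.
Then B⁶ = P·diag(64, 729)·P⁻¹ = [[−192, −1458], [64, 729]] · [[−1, −2], [1, 3]] = [[−1266, −3990], [665, 2059]].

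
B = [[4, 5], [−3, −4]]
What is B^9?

[[4, 5], [−3, −4]]

B² = I (check: tr B = 0 and det B = −1), so B^9 = B since 9 is odd.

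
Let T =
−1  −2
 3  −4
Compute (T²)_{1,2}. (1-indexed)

10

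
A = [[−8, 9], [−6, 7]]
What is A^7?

[[−386, 387], [−258, 259]]

tr A = −1 and det A = −2, so the characteristic polynomial is λ² − (−1)λ + (−2) with roots 1 and −2.
Eigenvectors give P = [[1, 3], [1, 2]] with P⁻¹ = [[−2, 3], [1, −1]], and A = P·diag(1, −2)·P⁻¹.
Then A^7 = P·diag(1, −128)·P⁻¹ = [[1, −384], [1, −256]] · [[−2, 3], [1, −1]] = [[−386, 387], [−258, 259]].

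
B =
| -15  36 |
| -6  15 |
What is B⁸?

tr B = 0 and det B = -9, so the characteristic polynomial is λ² − (0)λ + (-9) with roots 3 and -3.
Eigenvectors give P = [[2, 3], [1, 1]] with P⁻¹ = [[-1, 3], [1, -2]], and B = P·diag(3, -3)·P⁻¹.
Then B⁸ = P·diag(6561, 6561)·P⁻¹ = [[13122, 19683], [6561, 6561]] · [[-1, 3], [1, -2]] = [[6561, 0], [0, 6561]].

[[6561, 0], [0, 6561]]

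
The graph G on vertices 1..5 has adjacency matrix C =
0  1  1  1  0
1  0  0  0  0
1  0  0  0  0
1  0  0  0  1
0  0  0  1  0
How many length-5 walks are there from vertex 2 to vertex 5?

The number of length-5 walks from vertex 2 to vertex 5 is entry (2,5) of C^5, where C is the adjacency matrix.
C^2 = [[3, 0, 0, 0, 1], [0, 1, 1, 1, 0], [0, 1, 1, 1, 0], [0, 1, 1, 2, 0], [1, 0, 0, 0, 1]]
C^3 = [[0, 3, 3, 4, 0], [3, 0, 0, 0, 1], [3, 0, 0, 0, 1], [4, 0, 0, 0, 2], [0, 1, 1, 2, 0]]
C^4 = [[10, 0, 0, 0, 4], [0, 3, 3, 4, 0], [0, 3, 3, 4, 0], [0, 4, 4, 6, 0], [4, 0, 0, 0, 2]]
C^5 = [[0, 10, 10, 14, 0], [10, 0, 0, 0, 4], [10, 0, 0, 0, 4], [14, 0, 0, 0, 6], [0, 4, 4, 6, 0]]

4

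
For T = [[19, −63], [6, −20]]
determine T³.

[[55, −189], [18, −62]]

tr T = −1 and det T = −2, so the characteristic polynomial is λ² − (−1)λ + (−2) with roots −2 and 1.
Eigenvectors give P = [[3, −7], [1, −2]] with P⁻¹ = [[−2, 7], [−1, 3]], and T = P·diag(−2, 1)·P⁻¹.
Then T³ = P·diag(−8, 1)·P⁻¹ = [[−24, −7], [−8, −2]] · [[−2, 7], [−1, 3]] = [[55, −189], [18, −62]].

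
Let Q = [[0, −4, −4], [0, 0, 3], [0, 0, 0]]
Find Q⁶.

Q is strictly triangular, hence nilpotent: Q³ = 0, so Q⁶ = 0.

[[0, 0, 0], [0, 0, 0], [0, 0, 0]]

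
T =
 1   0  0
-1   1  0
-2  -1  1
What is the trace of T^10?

T = I + N where N = [[0, 0, 0], [-1, 0, 0], [-2, -1, 0]] is strictly lower-triangular, so N^3 = 0.
(I + N)^10 = I + 10·N + 45·N^2 = [[1, 0, 0], [-10, 1, 0], [25, -10, 1]].

3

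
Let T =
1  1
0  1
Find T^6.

[[1, 6], [0, 1]]

T = I + N where N = [[0, 1], [0, 0]] is strictly upper-triangular, so N^2 = 0.
(I + N)^6 = I + 6·N = [[1, 6], [0, 1]].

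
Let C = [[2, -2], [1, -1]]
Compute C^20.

C² = C (a projection; rank 1, trace 1), so C^20 = C.

[[2, -2], [1, -1]]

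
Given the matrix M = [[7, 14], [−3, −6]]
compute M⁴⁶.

[[7, 14], [−3, −6]]

M² = M (a projection; rank 1, trace 1), so M⁴⁶ = M.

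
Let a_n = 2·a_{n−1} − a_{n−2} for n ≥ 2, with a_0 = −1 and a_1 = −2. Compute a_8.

With companion matrix Q = [[2, −1], [1, 0]], [a_n, a_{n−1}]ᵀ = Q·[a_{n−1}, a_{n−2}]ᵀ, so [a_8, a_7]ᵀ = Q⁷·[a_1, a_0]ᵀ.
Q⁷ = [[8, −7], [7, −6]], giving [a_8, a_7]ᵀ = [[−9], [−8]].

−9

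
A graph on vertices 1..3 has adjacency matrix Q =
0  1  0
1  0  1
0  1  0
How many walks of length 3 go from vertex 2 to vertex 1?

The number of length-3 walks from vertex 2 to vertex 1 is entry (2,1) of Q^3, where Q is the adjacency matrix.
Q^2 = [[1, 0, 1], [0, 2, 0], [1, 0, 1]]
Q^3 = [[0, 2, 0], [2, 0, 2], [0, 2, 0]]

2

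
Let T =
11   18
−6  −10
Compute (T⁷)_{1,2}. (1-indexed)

774

tr T = 1 and det T = −2, so the characteristic polynomial is λ² − (1)λ + (−2) with roots −1 and 2.
Eigenvectors give P = [[−3, −2], [2, 1]] with P⁻¹ = [[1, 2], [−2, −3]], and T = P·diag(−1, 2)·P⁻¹.
Then T⁷ = P·diag(−1, 128)·P⁻¹ = [[3, −256], [−2, 128]] · [[1, 2], [−2, −3]] = [[515, 774], [−258, −388]].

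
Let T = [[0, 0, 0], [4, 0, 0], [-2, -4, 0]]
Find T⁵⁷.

[[0, 0, 0], [0, 0, 0], [0, 0, 0]]

T is strictly triangular, hence nilpotent: T³ = 0, so T⁵⁷ = 0.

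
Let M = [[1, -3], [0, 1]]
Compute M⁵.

M = I + N where N = [[0, -3], [0, 0]] is strictly upper-triangular, so N² = 0.
(I + N)⁵ = I + 5·N = [[1, -15], [0, 1]].

[[1, -15], [0, 1]]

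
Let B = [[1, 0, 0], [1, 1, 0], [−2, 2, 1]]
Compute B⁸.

B = I + N where N = [[0, 0, 0], [1, 0, 0], [−2, 2, 0]] is strictly lower-triangular, so N³ = 0.
(I + N)⁸ = I + 8·N + 28·N² = [[1, 0, 0], [8, 1, 0], [40, 16, 1]].

[[1, 0, 0], [8, 1, 0], [40, 16, 1]]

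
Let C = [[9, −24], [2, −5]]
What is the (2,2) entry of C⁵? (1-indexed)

−725

tr C = 4 and det C = 3, so the characteristic polynomial is λ² − (4)λ + (3) with roots 1 and 3.
Eigenvectors give P = [[3, 4], [1, 1]] with P⁻¹ = [[−1, 4], [1, −3]], and C = P·diag(1, 3)·P⁻¹.
Then C⁵ = P·diag(1, 243)·P⁻¹ = [[3, 972], [1, 243]] · [[−1, 4], [1, −3]] = [[969, −2904], [242, −725]].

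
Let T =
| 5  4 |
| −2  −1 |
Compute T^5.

[[485, 484], [−242, −241]]

tr T = 4 and det T = 3, so the characteristic polynomial is λ² − (4)λ + (3) with roots 3 and 1.
Eigenvectors give P = [[2, −1], [−1, 1]] with P⁻¹ = [[1, 1], [1, 2]], and T = P·diag(3, 1)·P⁻¹.
Then T^5 = P·diag(243, 1)·P⁻¹ = [[486, −1], [−243, 1]] · [[1, 1], [1, 2]] = [[485, 484], [−242, −241]].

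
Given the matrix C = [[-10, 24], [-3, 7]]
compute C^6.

tr C = -3 and det C = 2, so the characteristic polynomial is λ² − (-3)λ + (2) with roots -2 and -1.
Eigenvectors give P = [[-3, -8], [-1, -3]] with P⁻¹ = [[-3, 8], [1, -3]], and C = P·diag(-2, -1)·P⁻¹.
Then C^6 = P·diag(64, 1)·P⁻¹ = [[-192, -8], [-64, -3]] · [[-3, 8], [1, -3]] = [[568, -1512], [189, -503]].

[[568, -1512], [189, -503]]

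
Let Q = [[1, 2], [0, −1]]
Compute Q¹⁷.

Q² = I (check: tr Q = 0 and det Q = −1), so Q¹⁷ = Q since 17 is odd.

[[1, 2], [0, −1]]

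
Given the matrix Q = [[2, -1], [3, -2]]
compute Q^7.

[[2, -1], [3, -2]]

Q² = I (check: tr Q = 0 and det Q = -1), so Q^7 = Q since 7 is odd.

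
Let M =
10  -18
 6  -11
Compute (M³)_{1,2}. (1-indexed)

tr M = -1 and det M = -2, so the characteristic polynomial is λ² − (-1)λ + (-2) with roots 1 and -2.
Eigenvectors give P = [[2, -3], [1, -2]] with P⁻¹ = [[2, -3], [1, -2]], and M = P·diag(1, -2)·P⁻¹.
Then M³ = P·diag(1, -8)·P⁻¹ = [[2, 24], [1, 16]] · [[2, -3], [1, -2]] = [[28, -54], [18, -35]].

-54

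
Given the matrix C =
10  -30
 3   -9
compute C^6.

C² = C (a projection; rank 1, trace 1), so C^6 = C.

[[10, -30], [3, -9]]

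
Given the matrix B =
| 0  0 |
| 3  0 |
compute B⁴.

[[0, 0], [0, 0]]

B is strictly triangular, hence nilpotent: B² = 0, so B⁴ = 0.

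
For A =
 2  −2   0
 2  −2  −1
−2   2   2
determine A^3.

A^2 = [[0, 0, 2], [2, −2, 0], [−4, 4, 2]]
A^3 = [[−4, 4, 4], [0, 0, 2], [−4, 4, 0]]

[[−4, 4, 4], [0, 0, 2], [−4, 4, 0]]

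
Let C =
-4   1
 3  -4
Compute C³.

C² = [[19, -8], [-24, 19]]
C³ = [[-100, 51], [153, -100]]

[[-100, 51], [153, -100]]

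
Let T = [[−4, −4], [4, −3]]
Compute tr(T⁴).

T² = [[0, 28], [−28, −7]]
T³ = [[112, −84], [84, 133]]
T⁴ = [[−784, −196], [196, −735]]

−1519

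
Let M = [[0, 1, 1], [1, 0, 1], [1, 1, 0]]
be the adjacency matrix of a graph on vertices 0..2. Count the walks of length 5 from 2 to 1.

The number of length-5 walks from vertex 2 to vertex 1 is entry (2,1) of M⁵, where M is the adjacency matrix.
M² = [[2, 1, 1], [1, 2, 1], [1, 1, 2]]
M³ = [[2, 3, 3], [3, 2, 3], [3, 3, 2]]
M⁴ = [[6, 5, 5], [5, 6, 5], [5, 5, 6]]
M⁵ = [[10, 11, 11], [11, 10, 11], [11, 11, 10]]

11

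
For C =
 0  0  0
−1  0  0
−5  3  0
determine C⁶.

[[0, 0, 0], [0, 0, 0], [0, 0, 0]]

C is strictly triangular, hence nilpotent: C³ = 0, so C⁶ = 0.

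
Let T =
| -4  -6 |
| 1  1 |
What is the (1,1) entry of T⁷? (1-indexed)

-382

tr T = -3 and det T = 2, so the characteristic polynomial is λ² − (-3)λ + (2) with roots -1 and -2.
Eigenvectors give P = [[-2, 3], [1, -1]] with P⁻¹ = [[1, 3], [1, 2]], and T = P·diag(-1, -2)·P⁻¹.
Then T⁷ = P·diag(-1, -128)·P⁻¹ = [[2, -384], [-1, 128]] · [[1, 3], [1, 2]] = [[-382, -762], [127, 253]].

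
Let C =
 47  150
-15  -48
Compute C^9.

tr C = -1 and det C = -6, so the characteristic polynomial is λ² − (-1)λ + (-6) with roots 2 and -3.
Eigenvectors give P = [[10, -3], [-3, 1]] with P⁻¹ = [[1, 3], [3, 10]], and C = P·diag(2, -3)·P⁻¹.
Then C^9 = P·diag(512, -19683)·P⁻¹ = [[5120, 59049], [-1536, -19683]] · [[1, 3], [3, 10]] = [[182267, 605850], [-60585, -201438]].

[[182267, 605850], [-60585, -201438]]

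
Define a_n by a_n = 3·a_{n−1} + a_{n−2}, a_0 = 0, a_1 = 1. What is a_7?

1189

With companion matrix A = [[3, 1], [1, 0]], [a_n, a_{n−1}]ᵀ = A·[a_{n−1}, a_{n−2}]ᵀ, so [a_7, a_6]ᵀ = A⁶·[a_1, a_0]ᵀ.
A⁶ = [[1189, 360], [360, 109]], giving [a_7, a_6]ᵀ = [[1189], [360]].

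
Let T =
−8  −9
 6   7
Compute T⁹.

tr T = −1 and det T = −2, so the characteristic polynomial is λ² − (−1)λ + (−2) with roots 1 and −2.
Eigenvectors give P = [[−1, 3], [1, −2]] with P⁻¹ = [[2, 3], [1, 1]], and T = P·diag(1, −2)·P⁻¹.
Then T⁹ = P·diag(1, −512)·P⁻¹ = [[−1, −1536], [1, 1024]] · [[2, 3], [1, 1]] = [[−1538, −1539], [1026, 1027]].

[[−1538, −1539], [1026, 1027]]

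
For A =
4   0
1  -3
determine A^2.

[[16, 0], [1, 9]]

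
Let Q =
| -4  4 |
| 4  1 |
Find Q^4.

Q^2 = [[32, -12], [-12, 17]]
Q^3 = [[-176, 116], [116, -31]]
Q^4 = [[1168, -588], [-588, 433]]

[[1168, -588], [-588, 433]]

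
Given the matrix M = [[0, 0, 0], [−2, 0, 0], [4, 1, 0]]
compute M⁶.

M is strictly triangular, hence nilpotent: M³ = 0, so M⁶ = 0.

[[0, 0, 0], [0, 0, 0], [0, 0, 0]]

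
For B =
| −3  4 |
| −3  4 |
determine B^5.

[[−3, 4], [−3, 4]]

B² = B (a projection; rank 1, trace 1), so B^5 = B.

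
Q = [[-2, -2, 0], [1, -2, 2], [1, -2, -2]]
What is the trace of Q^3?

Q^2 = [[2, 8, -4], [-2, -2, -8], [-6, 6, 0]]
Q^3 = [[0, -12, 24], [-6, 24, 12], [18, 0, 12]]

36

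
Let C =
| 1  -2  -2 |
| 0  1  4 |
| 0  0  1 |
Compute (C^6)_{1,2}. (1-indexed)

-12

C = I + N where N = [[0, -2, -2], [0, 0, 4], [0, 0, 0]] is strictly upper-triangular, so N^3 = 0.
(I + N)^6 = I + 6·N + 15·N^2 = [[1, -12, -132], [0, 1, 24], [0, 0, 1]].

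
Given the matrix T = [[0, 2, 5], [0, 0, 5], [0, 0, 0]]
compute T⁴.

[[0, 0, 0], [0, 0, 0], [0, 0, 0]]

T is strictly triangular, hence nilpotent: T³ = 0, so T⁴ = 0.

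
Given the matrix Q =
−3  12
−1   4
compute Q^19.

Q² = Q (a projection; rank 1, trace 1), so Q^19 = Q.

[[−3, 12], [−1, 4]]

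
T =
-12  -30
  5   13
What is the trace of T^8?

tr T = 1 and det T = -6, so the characteristic polynomial is λ² − (1)λ + (-6) with roots -2 and 3.
Eigenvectors give P = [[3, 2], [-1, -1]] with P⁻¹ = [[1, 2], [-1, -3]], and T = P·diag(-2, 3)·P⁻¹.
Then T^8 = P·diag(256, 6561)·P⁻¹ = [[768, 13122], [-256, -6561]] · [[1, 2], [-1, -3]] = [[-12354, -37830], [6305, 19171]].

6817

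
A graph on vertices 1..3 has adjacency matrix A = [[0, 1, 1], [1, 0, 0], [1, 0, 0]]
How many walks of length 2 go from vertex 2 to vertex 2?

1

The number of length-2 walks from vertex 2 to vertex 2 is entry (2,2) of A², where A is the adjacency matrix.
A² = [[2, 0, 0], [0, 1, 1], [0, 1, 1]]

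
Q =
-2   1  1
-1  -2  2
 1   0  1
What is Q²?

[[4, -4, 1], [6, 3, -3], [-1, 1, 2]]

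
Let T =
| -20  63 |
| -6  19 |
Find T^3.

[[-62, 189], [-18, 55]]

tr T = -1 and det T = -2, so the characteristic polynomial is λ² − (-1)λ + (-2) with roots -2 and 1.
Eigenvectors give P = [[7, 3], [2, 1]] with P⁻¹ = [[1, -3], [-2, 7]], and T = P·diag(-2, 1)·P⁻¹.
Then T^3 = P·diag(-8, 1)·P⁻¹ = [[-56, 3], [-16, 1]] · [[1, -3], [-2, 7]] = [[-62, 189], [-18, 55]].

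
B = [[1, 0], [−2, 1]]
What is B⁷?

B = I + N where N = [[0, 0], [−2, 0]] is strictly lower-triangular, so N² = 0.
(I + N)⁷ = I + 7·N = [[1, 0], [−14, 1]].

[[1, 0], [−14, 1]]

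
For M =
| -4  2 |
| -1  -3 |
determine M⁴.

M² = [[14, -14], [7, 7]]
M³ = [[-42, 70], [-35, -7]]
M⁴ = [[98, -294], [147, -49]]

[[98, -294], [147, -49]]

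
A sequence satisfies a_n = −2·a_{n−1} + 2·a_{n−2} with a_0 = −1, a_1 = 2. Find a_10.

With companion matrix T = [[−2, 2], [1, 0]], [a_n, a_{n−1}]ᵀ = T·[a_{n−1}, a_{n−2}]ᵀ, so [a_10, a_9]ᵀ = T⁹·[a_1, a_0]ᵀ.
T⁹ = [[−6688, 4896], [2448, −1792]], giving [a_10, a_9]ᵀ = [[−18272], [6688]].

−18272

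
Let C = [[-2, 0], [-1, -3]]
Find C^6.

[[64, 0], [665, 729]]

tr C = -5 and det C = 6, so the characteristic polynomial is λ² − (-5)λ + (6) with roots -3 and -2.
Eigenvectors give P = [[0, -1], [1, 1]] with P⁻¹ = [[1, 1], [-1, 0]], and C = P·diag(-3, -2)·P⁻¹.
Then C^6 = P·diag(729, 64)·P⁻¹ = [[0, -64], [729, 64]] · [[1, 1], [-1, 0]] = [[64, 0], [665, 729]].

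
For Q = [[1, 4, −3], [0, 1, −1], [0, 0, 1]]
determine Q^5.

[[1, 20, −55], [0, 1, −5], [0, 0, 1]]

Q = I + N where N = [[0, 4, −3], [0, 0, −1], [0, 0, 0]] is strictly upper-triangular, so N^3 = 0.
(I + N)^5 = I + 5·N + 10·N^2 = [[1, 20, −55], [0, 1, −5], [0, 0, 1]].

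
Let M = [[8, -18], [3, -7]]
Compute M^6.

[[190, -378], [63, -125]]

tr M = 1 and det M = -2, so the characteristic polynomial is λ² − (1)λ + (-2) with roots -1 and 2.
Eigenvectors give P = [[-2, -3], [-1, -1]] with P⁻¹ = [[1, -3], [-1, 2]], and M = P·diag(-1, 2)·P⁻¹.
Then M^6 = P·diag(1, 64)·P⁻¹ = [[-2, -192], [-1, -64]] · [[1, -3], [-1, 2]] = [[190, -378], [63, -125]].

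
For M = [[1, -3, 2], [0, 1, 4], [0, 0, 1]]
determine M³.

M = I + N where N = [[0, -3, 2], [0, 0, 4], [0, 0, 0]] is strictly upper-triangular, so N³ = 0.
(I + N)³ = I + 3·N + 3·N² = [[1, -9, -30], [0, 1, 12], [0, 0, 1]].

[[1, -9, -30], [0, 1, 12], [0, 0, 1]]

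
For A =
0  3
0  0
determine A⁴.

[[0, 0], [0, 0]]

A is strictly triangular, hence nilpotent: A² = 0, so A⁴ = 0.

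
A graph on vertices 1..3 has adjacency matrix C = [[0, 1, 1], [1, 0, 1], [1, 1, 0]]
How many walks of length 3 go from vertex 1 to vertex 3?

3

The number of length-3 walks from vertex 1 to vertex 3 is entry (1,3) of C^3, where C is the adjacency matrix.
C^2 = [[2, 1, 1], [1, 2, 1], [1, 1, 2]]
C^3 = [[2, 3, 3], [3, 2, 3], [3, 3, 2]]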